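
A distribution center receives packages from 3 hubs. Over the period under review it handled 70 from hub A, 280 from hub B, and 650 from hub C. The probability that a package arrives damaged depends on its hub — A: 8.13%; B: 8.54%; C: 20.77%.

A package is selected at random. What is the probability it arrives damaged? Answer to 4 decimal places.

Total: 70 + 280 + 650 = 1000.
P(A) = 70/1000 = 0.07. P(B) = 280/1000 = 0.28. P(C) = 650/1000 = 0.65.
P(D) = P(D|A)·P(A) + P(D|B)·P(B) + P(D|C)·P(C)
      = 0.0813·0.07 + 0.0854·0.28 + 0.2077·0.65
      = 0.005691 + 0.023912 + 0.135005 = 0.164608

0.1646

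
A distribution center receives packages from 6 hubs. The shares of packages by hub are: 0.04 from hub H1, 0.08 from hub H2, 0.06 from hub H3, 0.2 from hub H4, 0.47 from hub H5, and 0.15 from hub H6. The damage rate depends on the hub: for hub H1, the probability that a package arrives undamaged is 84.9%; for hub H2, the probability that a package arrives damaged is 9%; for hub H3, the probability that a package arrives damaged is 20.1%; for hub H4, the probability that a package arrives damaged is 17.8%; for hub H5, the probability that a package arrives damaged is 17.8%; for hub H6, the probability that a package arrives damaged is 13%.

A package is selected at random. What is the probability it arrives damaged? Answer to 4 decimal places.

P(D) ≈ 0.1641

P(D|H1) = 1 − 0.849 = 0.151.
P(D) = P(D|H1)·P(H1) + P(D|H2)·P(H2) + P(D|H3)·P(H3) + P(D|H4)·P(H4) + P(D|H5)·P(H5) + P(D|H6)·P(H6)
      = 0.151·0.04 + 0.09·0.08 + 0.201·0.06 + 0.178·0.2 + 0.178·0.47 + 0.13·0.15
      = 0.00604 + 0.0072 + 0.01206 + 0.0356 + 0.08366 + 0.0195 = 0.16406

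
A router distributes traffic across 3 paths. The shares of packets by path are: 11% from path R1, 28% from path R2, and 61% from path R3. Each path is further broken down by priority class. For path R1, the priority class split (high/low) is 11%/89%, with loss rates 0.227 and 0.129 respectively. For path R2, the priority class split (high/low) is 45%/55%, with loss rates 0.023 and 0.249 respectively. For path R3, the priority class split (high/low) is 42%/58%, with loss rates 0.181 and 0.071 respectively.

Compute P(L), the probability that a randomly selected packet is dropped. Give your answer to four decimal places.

P(L) ≈ 0.1281

P(L|R1) = 0.11·0.227 + 0.89·0.129 = 0.02497 + 0.11481 = 0.13978
P(L|R2) = 0.45·0.023 + 0.55·0.249 = 0.01035 + 0.13695 = 0.1473
P(L|R3) = 0.42·0.181 + 0.58·0.071 = 0.07602 + 0.04118 = 0.1172
By total probability over the outer partition,
P(L) = 0.11·0.13978 + 0.28·0.1473 + 0.61·0.1172
      = 0.0153758 + 0.041244 + 0.071492 = 0.1281118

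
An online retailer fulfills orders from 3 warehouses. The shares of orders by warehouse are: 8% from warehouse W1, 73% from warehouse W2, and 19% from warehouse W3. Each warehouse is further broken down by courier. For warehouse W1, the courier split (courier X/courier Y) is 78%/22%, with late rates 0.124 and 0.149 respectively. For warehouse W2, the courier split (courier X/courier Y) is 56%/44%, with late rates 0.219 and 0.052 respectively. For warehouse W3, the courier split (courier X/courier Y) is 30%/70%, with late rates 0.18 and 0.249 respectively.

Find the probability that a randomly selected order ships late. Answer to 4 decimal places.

P(L) ≈ 0.1600

P(L|W1) = 0.78·0.124 + 0.22·0.149 = 0.09672 + 0.03278 = 0.1295
P(L|W2) = 0.56·0.219 + 0.44·0.052 = 0.12264 + 0.02288 = 0.14552
P(L|W3) = 0.3·0.18 + 0.7·0.249 = 0.054 + 0.1743 = 0.2283
By total probability over the outer partition,
P(L) = 0.08·0.1295 + 0.73·0.14552 + 0.19·0.2283
      = 0.01036 + 0.1062296 + 0.043377 = 0.1599666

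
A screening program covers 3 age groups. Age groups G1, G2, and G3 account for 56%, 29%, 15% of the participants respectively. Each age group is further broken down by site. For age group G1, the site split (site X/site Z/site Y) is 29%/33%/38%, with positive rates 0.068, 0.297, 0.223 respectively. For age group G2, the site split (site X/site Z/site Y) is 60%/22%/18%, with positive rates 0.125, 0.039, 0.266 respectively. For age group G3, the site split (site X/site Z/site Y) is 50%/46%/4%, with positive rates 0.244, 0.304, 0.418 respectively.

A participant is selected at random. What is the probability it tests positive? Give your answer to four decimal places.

0.1933

P(T|G1) = 0.29·0.068 + 0.33·0.297 + 0.38·0.223 = 0.01972 + 0.09801 + 0.08474 = 0.20247
P(T|G2) = 0.6·0.125 + 0.22·0.039 + 0.18·0.266 = 0.075 + 0.00858 + 0.04788 = 0.13146
P(T|G3) = 0.5·0.244 + 0.46·0.304 + 0.04·0.418 = 0.122 + 0.13984 + 0.01672 = 0.27856
Then overall,
P(T) = 0.56·0.20247 + 0.29·0.13146 + 0.15·0.27856
      = 0.1133832 + 0.0381234 + 0.041784 = 0.1932906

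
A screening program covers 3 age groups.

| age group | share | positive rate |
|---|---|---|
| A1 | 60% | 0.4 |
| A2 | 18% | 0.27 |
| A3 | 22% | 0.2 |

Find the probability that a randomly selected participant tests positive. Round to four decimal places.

Summing over the partition,
P(T) = P(T|A1)·P(A1) + P(T|A2)·P(A2) + P(T|A3)·P(A3)
      = 0.4·0.6 + 0.27·0.18 + 0.2·0.22
      = 0.24 + 0.0486 + 0.044 = 0.3326

0.3326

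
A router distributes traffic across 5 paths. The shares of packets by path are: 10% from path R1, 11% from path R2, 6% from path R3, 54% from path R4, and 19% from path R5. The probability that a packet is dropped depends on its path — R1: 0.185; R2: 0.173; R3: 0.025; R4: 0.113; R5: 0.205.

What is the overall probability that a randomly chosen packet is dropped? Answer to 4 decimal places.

By the law of total probability,
P(L) = P(L|R1)·P(R1) + P(L|R2)·P(R2) + P(L|R3)·P(R3) + P(L|R4)·P(R4) + P(L|R5)·P(R5)
      = 0.185·0.1 + 0.173·0.11 + 0.025·0.06 + 0.113·0.54 + 0.205·0.19
      = 0.0185 + 0.01903 + 0.0015 + 0.06102 + 0.03895 = 0.139

P(L) ≈ 0.1390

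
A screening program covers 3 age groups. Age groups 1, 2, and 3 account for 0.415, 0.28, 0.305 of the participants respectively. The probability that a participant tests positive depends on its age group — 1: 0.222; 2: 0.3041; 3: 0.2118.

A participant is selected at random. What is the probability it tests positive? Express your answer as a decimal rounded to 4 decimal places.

P(T) = P(T|1)·P(1) + P(T|2)·P(2) + P(T|3)·P(3)
      = 0.222·0.415 + 0.3041·0.28 + 0.2118·0.305
      = 0.09213 + 0.085148 + 0.064599 = 0.241877

0.2419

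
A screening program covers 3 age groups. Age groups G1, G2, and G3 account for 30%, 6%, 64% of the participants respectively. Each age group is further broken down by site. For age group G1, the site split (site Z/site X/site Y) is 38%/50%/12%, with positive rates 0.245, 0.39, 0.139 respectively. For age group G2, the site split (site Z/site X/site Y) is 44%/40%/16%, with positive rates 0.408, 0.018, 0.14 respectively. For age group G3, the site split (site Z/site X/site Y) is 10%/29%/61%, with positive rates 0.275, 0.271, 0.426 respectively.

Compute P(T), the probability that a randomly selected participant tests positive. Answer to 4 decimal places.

P(T|G1) = 0.38·0.245 + 0.5·0.39 + 0.12·0.139 = 0.0931 + 0.195 + 0.01668 = 0.30478
P(T|G2) = 0.44·0.408 + 0.4·0.018 + 0.16·0.14 = 0.17952 + 0.0072 + 0.0224 = 0.20912
P(T|G3) = 0.1·0.275 + 0.29·0.271 + 0.61·0.426 = 0.0275 + 0.07859 + 0.25986 = 0.36595
By total probability over the outer partition,
P(T) = 0.3·0.30478 + 0.06·0.20912 + 0.64·0.36595
      = 0.091434 + 0.0125472 + 0.234208 = 0.3381892

0.3382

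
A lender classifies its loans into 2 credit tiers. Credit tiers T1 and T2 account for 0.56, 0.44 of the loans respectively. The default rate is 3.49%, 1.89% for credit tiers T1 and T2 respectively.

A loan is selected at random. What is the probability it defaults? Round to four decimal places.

P(D) = P(D|T1)·P(T1) + P(D|T2)·P(T2)
      = 0.0349·0.56 + 0.0189·0.44
      = 0.019544 + 0.008316 = 0.02786

P(D) ≈ 0.0279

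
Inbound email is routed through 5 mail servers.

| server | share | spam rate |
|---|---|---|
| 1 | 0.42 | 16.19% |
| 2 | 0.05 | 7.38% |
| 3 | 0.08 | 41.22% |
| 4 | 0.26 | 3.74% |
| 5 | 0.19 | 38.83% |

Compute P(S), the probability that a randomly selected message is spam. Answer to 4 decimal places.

P(S) = P(S|1)·P(1) + P(S|2)·P(2) + P(S|3)·P(3) + P(S|4)·P(4) + P(S|5)·P(5)
      = 0.1619·0.42 + 0.0738·0.05 + 0.4122·0.08 + 0.0374·0.26 + 0.3883·0.19
      = 0.067998 + 0.00369 + 0.032976 + 0.009724 + 0.073777 = 0.188165

P(S) ≈ 0.1882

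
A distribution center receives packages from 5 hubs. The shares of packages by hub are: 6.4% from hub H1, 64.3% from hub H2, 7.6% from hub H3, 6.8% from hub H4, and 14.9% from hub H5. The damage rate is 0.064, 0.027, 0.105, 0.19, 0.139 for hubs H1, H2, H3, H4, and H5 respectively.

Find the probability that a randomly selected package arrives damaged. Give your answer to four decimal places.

By the law of total probability,
P(D) = P(D|H1)·P(H1) + P(D|H2)·P(H2) + P(D|H3)·P(H3) + P(D|H4)·P(H4) + P(D|H5)·P(H5)
      = 0.064·0.064 + 0.027·0.643 + 0.105·0.076 + 0.19·0.068 + 0.139·0.149
      = 0.004096 + 0.017361 + 0.00798 + 0.01292 + 0.020711 = 0.063068

P(D) ≈ 0.0631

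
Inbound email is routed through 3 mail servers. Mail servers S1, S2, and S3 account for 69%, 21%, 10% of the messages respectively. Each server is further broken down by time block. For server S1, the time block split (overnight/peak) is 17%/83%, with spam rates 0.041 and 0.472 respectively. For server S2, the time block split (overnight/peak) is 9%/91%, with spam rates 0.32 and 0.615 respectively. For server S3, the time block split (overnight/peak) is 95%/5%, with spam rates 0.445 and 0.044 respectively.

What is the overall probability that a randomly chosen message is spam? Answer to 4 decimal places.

0.4412

P(S|S1) = 0.17·0.041 + 0.83·0.472 = 0.00697 + 0.39176 = 0.39873
P(S|S2) = 0.09·0.32 + 0.91·0.615 = 0.0288 + 0.55965 = 0.58845
P(S|S3) = 0.95·0.445 + 0.05·0.044 = 0.42275 + 0.0022 = 0.42495
By total probability over the outer partition,
P(S) = 0.69·0.39873 + 0.21·0.58845 + 0.1·0.42495
      = 0.2751237 + 0.1235745 + 0.042495 = 0.4411932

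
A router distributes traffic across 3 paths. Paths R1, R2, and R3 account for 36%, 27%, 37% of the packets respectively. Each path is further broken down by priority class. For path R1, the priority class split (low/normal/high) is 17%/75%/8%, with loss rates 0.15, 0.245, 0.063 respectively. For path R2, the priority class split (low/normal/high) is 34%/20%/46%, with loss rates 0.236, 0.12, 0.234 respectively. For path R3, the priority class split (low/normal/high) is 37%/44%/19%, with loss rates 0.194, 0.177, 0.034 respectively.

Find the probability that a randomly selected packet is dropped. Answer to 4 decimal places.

P(L|R1) = 0.17·0.15 + 0.75·0.245 + 0.08·0.063 = 0.0255 + 0.18375 + 0.00504 = 0.21429
P(L|R2) = 0.34·0.236 + 0.2·0.12 + 0.46·0.234 = 0.08024 + 0.024 + 0.10764 = 0.21188
P(L|R3) = 0.37·0.194 + 0.44·0.177 + 0.19·0.034 = 0.07178 + 0.07788 + 0.00646 = 0.15612
Then overall,
P(L) = 0.36·0.21429 + 0.27·0.21188 + 0.37·0.15612
      = 0.0771444 + 0.0572076 + 0.0577644 = 0.1921164

P(L) ≈ 0.1921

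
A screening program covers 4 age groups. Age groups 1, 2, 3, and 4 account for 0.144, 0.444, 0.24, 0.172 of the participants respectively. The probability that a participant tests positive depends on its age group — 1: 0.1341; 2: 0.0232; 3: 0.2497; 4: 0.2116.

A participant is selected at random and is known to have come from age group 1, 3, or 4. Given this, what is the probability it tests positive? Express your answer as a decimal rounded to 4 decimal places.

P(T|S) ≈ 0.2080

Let S = {1, 3, 4}.
P(S) = 0.144 + 0.24 + 0.172 = 0.556.
P(T ∩ S) = 0.1341·0.144 + 0.2497·0.24 + 0.2116·0.172 = 0.0193104 + 0.059928 + 0.0363952 = 0.1156336.
P(T | S) = 0.1156336 / 0.556 = 0.207974…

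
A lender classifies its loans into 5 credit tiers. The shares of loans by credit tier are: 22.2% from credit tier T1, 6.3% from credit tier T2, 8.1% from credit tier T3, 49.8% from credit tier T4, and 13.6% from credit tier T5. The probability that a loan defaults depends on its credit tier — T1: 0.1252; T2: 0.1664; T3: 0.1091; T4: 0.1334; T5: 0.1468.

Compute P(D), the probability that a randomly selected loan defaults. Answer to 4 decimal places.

P(D) ≈ 0.1335

P(D) = P(D|T1)·P(T1) + P(D|T2)·P(T2) + P(D|T3)·P(T3) + P(D|T4)·P(T4) + P(D|T5)·P(T5)
      = 0.1252·0.222 + 0.1664·0.063 + 0.1091·0.081 + 0.1334·0.498 + 0.1468·0.136
      = 0.0277944 + 0.0104832 + 0.0088371 + 0.0664332 + 0.0199648 = 0.1335127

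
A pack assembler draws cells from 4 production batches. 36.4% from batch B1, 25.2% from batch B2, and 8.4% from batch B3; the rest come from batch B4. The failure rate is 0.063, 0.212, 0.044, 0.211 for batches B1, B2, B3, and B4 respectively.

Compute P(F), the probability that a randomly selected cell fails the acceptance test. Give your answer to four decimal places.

P(F) ≈ 0.1434

P(B4) = 1 − (0.364 + 0.252 + 0.084) = 0.3.
P(F) = P(F|B1)·P(B1) + P(F|B2)·P(B2) + P(F|B3)·P(B3) + P(F|B4)·P(B4)
      = 0.063·0.364 + 0.212·0.252 + 0.044·0.084 + 0.211·0.3
      = 0.022932 + 0.053424 + 0.003696 + 0.0633 = 0.143352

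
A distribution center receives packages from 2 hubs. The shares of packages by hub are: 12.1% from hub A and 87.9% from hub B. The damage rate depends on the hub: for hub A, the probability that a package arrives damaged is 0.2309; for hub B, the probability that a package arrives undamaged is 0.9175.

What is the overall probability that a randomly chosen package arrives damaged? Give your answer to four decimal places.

0.1005

P(D|B) = 1 − 0.9175 = 0.0825.
P(D) = P(D|A)·P(A) + P(D|B)·P(B)
      = 0.2309·0.121 + 0.0825·0.879
      = 0.0279389 + 0.0725175 = 0.1004564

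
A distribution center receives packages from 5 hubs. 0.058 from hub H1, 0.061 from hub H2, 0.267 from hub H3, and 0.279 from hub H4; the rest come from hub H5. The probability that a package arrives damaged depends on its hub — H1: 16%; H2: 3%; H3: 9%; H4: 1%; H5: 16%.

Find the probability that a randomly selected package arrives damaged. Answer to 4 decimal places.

P(D) ≈ 0.0915

P(H5) = 1 − (0.058 + 0.061 + 0.267 + 0.279) = 0.335.
Using total probability over the partition,
P(D) = P(D|H1)·P(H1) + P(D|H2)·P(H2) + P(D|H3)·P(H3) + P(D|H4)·P(H4) + P(D|H5)·P(H5)
      = 0.16·0.058 + 0.03·0.061 + 0.09·0.267 + 0.01·0.279 + 0.16·0.335
      = 0.00928 + 0.00183 + 0.02403 + 0.00279 + 0.0536 = 0.09153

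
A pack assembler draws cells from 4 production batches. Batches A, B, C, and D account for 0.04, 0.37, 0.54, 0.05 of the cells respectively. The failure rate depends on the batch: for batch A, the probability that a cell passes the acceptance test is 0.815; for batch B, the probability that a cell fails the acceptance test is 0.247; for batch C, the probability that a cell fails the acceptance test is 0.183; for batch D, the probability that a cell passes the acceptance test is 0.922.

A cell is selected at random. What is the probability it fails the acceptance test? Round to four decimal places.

P(F|A) = 1 − 0.815 = 0.185.
P(F|D) = 1 − 0.922 = 0.078.
P(F) = P(F|A)·P(A) + P(F|B)·P(B) + P(F|C)·P(C) + P(F|D)·P(D)
      = 0.185·0.04 + 0.247·0.37 + 0.183·0.54 + 0.078·0.05
      = 0.0074 + 0.09139 + 0.09882 + 0.0039 = 0.20151

0.2015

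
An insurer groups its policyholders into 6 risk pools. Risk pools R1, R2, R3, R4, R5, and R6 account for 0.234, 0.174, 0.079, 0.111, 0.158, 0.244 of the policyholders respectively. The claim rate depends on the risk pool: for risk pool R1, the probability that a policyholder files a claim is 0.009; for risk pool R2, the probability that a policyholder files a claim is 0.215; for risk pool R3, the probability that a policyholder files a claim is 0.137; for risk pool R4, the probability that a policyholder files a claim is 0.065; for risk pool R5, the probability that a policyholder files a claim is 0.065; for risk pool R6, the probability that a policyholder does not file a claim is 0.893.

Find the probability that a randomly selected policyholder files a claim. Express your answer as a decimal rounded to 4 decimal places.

P(C) ≈ 0.0939

P(C|R6) = 1 − 0.893 = 0.107.
By the law of total probability,
P(C) = P(C|R1)·P(R1) + P(C|R2)·P(R2) + P(C|R3)·P(R3) + P(C|R4)·P(R4) + P(C|R5)·P(R5) + P(C|R6)·P(R6)
      = 0.009·0.234 + 0.215·0.174 + 0.137·0.079 + 0.065·0.111 + 0.065·0.158 + 0.107·0.244
      = 0.002106 + 0.03741 + 0.010823 + 0.007215 + 0.01027 + 0.026108 = 0.093932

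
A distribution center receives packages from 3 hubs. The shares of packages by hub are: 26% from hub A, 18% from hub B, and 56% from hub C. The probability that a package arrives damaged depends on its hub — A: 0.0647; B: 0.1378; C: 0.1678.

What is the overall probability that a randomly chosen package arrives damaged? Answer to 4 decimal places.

P(D) ≈ 0.1356

Using total probability over the partition,
P(D) = P(D|A)·P(A) + P(D|B)·P(B) + P(D|C)·P(C)
      = 0.0647·0.26 + 0.1378·0.18 + 0.1678·0.56
      = 0.016822 + 0.024804 + 0.093968 = 0.135594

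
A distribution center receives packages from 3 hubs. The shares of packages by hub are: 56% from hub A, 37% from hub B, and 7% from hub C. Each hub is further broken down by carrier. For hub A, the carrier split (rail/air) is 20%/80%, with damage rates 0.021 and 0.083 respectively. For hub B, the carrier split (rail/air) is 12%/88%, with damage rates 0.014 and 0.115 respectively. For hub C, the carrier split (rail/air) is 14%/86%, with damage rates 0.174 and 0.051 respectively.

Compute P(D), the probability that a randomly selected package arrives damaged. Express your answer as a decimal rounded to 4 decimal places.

P(D) ≈ 0.0824

P(D|A) = 0.2·0.021 + 0.8·0.083 = 0.0042 + 0.0664 = 0.0706
P(D|B) = 0.12·0.014 + 0.88·0.115 = 0.00168 + 0.1012 = 0.10288
P(D|C) = 0.14·0.174 + 0.86·0.051 = 0.02436 + 0.04386 = 0.06822
Then overall,
P(D) = 0.56·0.0706 + 0.37·0.10288 + 0.07·0.06822
      = 0.039536 + 0.0380656 + 0.0047754 = 0.082377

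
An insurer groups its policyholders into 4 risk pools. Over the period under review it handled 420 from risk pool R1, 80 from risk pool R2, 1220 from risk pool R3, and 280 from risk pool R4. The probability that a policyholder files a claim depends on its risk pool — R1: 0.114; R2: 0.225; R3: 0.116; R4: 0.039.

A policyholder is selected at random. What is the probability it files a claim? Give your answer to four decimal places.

P(C) ≈ 0.1092

Total: 420 + 80 + 1220 + 280 = 2000.
P(R1) = 420/2000 = 0.21. P(R2) = 80/2000 = 0.04. P(R3) = 1220/2000 = 0.61. P(R4) = 280/2000 = 0.14.
P(C) = P(C|R1)·P(R1) + P(C|R2)·P(R2) + P(C|R3)·P(R3) + P(C|R4)·P(R4)
      = 0.114·0.21 + 0.225·0.04 + 0.116·0.61 + 0.039·0.14
      = 0.02394 + 0.009 + 0.07076 + 0.00546 = 0.10916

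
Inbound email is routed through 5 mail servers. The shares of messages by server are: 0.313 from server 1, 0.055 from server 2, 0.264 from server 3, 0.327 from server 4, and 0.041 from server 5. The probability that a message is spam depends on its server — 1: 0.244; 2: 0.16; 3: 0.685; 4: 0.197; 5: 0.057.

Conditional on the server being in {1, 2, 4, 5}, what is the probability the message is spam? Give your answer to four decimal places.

0.2064

Let J = {1, 2, 4, 5}.
P(J) = 0.313 + 0.055 + 0.327 + 0.041 = 0.736.
P(S ∩ J) = 0.244·0.313 + 0.16·0.055 + 0.197·0.327 + 0.057·0.041 = 0.076372 + 0.0088 + 0.064419 + 0.002337 = 0.151928.
P(S | J) = 0.151928 / 0.736 = 0.206424…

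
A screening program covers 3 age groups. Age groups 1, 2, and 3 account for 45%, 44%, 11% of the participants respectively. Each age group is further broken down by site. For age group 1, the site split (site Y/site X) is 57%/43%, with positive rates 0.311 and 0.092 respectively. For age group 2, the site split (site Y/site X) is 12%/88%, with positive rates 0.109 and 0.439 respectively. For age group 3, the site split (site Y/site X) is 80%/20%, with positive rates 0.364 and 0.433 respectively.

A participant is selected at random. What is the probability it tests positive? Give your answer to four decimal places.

P(T|1) = 0.57·0.311 + 0.43·0.092 = 0.17727 + 0.03956 = 0.21683
P(T|2) = 0.12·0.109 + 0.88·0.439 = 0.01308 + 0.38632 = 0.3994
P(T|3) = 0.8·0.364 + 0.2·0.433 = 0.2912 + 0.0866 = 0.3778
Then overall,
P(T) = 0.45·0.21683 + 0.44·0.3994 + 0.11·0.3778
      = 0.0975735 + 0.175736 + 0.041558 = 0.3148675

P(T) ≈ 0.3149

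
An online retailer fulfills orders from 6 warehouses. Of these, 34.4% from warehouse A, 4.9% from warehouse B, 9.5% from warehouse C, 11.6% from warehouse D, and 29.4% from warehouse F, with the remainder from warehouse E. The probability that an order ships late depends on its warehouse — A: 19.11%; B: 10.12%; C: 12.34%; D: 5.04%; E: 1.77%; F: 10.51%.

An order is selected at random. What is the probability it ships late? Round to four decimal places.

0.1210

P(E) = 1 − (0.344 + 0.049 + 0.095 + 0.116 + 0.294) = 0.102.
P(L) = P(L|A)·P(A) + P(L|B)·P(B) + P(L|C)·P(C) + P(L|D)·P(D) + P(L|E)·P(E) + P(L|F)·P(F)
      = 0.1911·0.344 + 0.1012·0.049 + 0.1234·0.095 + 0.0504·0.116 + 0.0177·0.102 + 0.1051·0.294
      = 0.0657384 + 0.0049588 + 0.011723 + 0.0058464 + 0.0018054 + 0.0308994 = 0.1209714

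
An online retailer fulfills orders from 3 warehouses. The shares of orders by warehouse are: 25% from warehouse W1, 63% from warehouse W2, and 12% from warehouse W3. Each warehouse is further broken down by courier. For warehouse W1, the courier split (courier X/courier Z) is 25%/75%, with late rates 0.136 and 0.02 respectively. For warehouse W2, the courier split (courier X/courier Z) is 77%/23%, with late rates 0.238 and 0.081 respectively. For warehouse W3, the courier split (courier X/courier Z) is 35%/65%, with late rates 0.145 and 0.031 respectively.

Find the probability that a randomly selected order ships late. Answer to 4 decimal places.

P(L|W1) = 0.25·0.136 + 0.75·0.02 = 0.034 + 0.015 = 0.049
P(L|W2) = 0.77·0.238 + 0.23·0.081 = 0.18326 + 0.01863 = 0.20189
P(L|W3) = 0.35·0.145 + 0.65·0.031 = 0.05075 + 0.02015 = 0.0709
By total probability over the outer partition,
P(L) = 0.25·0.049 + 0.63·0.20189 + 0.12·0.0709
      = 0.01225 + 0.1271907 + 0.008508 = 0.1479487

P(L) ≈ 0.1479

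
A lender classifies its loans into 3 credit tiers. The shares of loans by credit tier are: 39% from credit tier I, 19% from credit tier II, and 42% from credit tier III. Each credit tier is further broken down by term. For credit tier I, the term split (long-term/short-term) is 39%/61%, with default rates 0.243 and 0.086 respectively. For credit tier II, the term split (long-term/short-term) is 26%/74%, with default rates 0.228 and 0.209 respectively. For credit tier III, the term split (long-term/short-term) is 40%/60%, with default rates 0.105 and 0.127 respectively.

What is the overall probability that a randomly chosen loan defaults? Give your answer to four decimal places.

P(D|I) = 0.39·0.243 + 0.61·0.086 = 0.09477 + 0.05246 = 0.14723
P(D|II) = 0.26·0.228 + 0.74·0.209 = 0.05928 + 0.15466 = 0.21394
P(D|III) = 0.4·0.105 + 0.6·0.127 = 0.042 + 0.0762 = 0.1182
Then overall,
P(D) = 0.39·0.14723 + 0.19·0.21394 + 0.42·0.1182
      = 0.0574197 + 0.0406486 + 0.049644 = 0.1477123

0.1477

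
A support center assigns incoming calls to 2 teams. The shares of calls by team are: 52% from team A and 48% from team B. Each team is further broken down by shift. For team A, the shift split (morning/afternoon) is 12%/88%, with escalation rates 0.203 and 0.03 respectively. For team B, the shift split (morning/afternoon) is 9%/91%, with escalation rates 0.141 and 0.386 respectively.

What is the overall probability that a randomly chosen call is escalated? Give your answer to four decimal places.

0.2011

P(E|A) = 0.12·0.203 + 0.88·0.03 = 0.02436 + 0.0264 = 0.05076
P(E|B) = 0.09·0.141 + 0.91·0.386 = 0.01269 + 0.35126 = 0.36395
Then overall,
P(E) = 0.52·0.05076 + 0.48·0.36395
      = 0.0263952 + 0.174696 = 0.2010912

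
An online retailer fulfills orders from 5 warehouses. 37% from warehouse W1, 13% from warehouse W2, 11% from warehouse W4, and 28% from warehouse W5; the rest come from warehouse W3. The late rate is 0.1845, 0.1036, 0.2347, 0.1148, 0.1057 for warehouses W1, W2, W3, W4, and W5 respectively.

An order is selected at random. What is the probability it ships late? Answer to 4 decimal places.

0.1498

P(W3) = 1 − (0.37 + 0.13 + 0.11 + 0.28) = 0.11.
P(L) = P(L|W1)·P(W1) + P(L|W2)·P(W2) + P(L|W3)·P(W3) + P(L|W4)·P(W4) + P(L|W5)·P(W5)
      = 0.1845·0.37 + 0.1036·0.13 + 0.2347·0.11 + 0.1148·0.11 + 0.1057·0.28
      = 0.068265 + 0.013468 + 0.025817 + 0.012628 + 0.029596 = 0.149774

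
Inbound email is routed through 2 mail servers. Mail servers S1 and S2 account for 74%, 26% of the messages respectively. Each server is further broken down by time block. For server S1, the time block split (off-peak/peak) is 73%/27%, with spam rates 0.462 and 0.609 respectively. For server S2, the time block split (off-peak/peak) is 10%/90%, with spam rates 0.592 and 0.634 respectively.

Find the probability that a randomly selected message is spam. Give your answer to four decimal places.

P(S) ≈ 0.5350

P(S|S1) = 0.73·0.462 + 0.27·0.609 = 0.33726 + 0.16443 = 0.50169
P(S|S2) = 0.1·0.592 + 0.9·0.634 = 0.0592 + 0.5706 = 0.6298
Then overall,
P(S) = 0.74·0.50169 + 0.26·0.6298
      = 0.3712506 + 0.163748 = 0.5349986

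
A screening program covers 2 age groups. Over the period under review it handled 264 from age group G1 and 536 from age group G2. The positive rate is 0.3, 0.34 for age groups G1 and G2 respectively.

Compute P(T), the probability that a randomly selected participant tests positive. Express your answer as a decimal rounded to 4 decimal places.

Total: 264 + 536 = 800.
P(G1) = 264/800 = 0.33. P(G2) = 536/800 = 0.67.
Summing over the partition,
P(T) = P(T|G1)·P(G1) + P(T|G2)·P(G2)
      = 0.3·0.33 + 0.34·0.67
      = 0.099 + 0.2278 = 0.3268

P(T) ≈ 0.3268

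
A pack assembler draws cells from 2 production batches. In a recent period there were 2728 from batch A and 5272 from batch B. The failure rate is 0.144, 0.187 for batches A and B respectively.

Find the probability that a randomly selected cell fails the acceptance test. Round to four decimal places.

Total: 2728 + 5272 = 8000.
P(A) = 2728/8000 = 0.341. P(B) = 5272/8000 = 0.659.
P(F) = P(F|A)·P(A) + P(F|B)·P(B)
      = 0.144·0.341 + 0.187·0.659
      = 0.049104 + 0.123233 = 0.172337

P(F) ≈ 0.1723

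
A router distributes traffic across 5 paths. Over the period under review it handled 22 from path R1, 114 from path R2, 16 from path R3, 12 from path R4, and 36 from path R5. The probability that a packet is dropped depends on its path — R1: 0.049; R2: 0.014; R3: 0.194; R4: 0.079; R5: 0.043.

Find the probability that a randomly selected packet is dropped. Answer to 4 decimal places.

Total: 22 + 114 + 16 + 12 + 36 = 200.
P(R1) = 22/200 = 0.11. P(R2) = 114/200 = 0.57. P(R3) = 16/200 = 0.08. P(R4) = 12/200 = 0.06. P(R5) = 36/200 = 0.18.
By the law of total probability,
P(L) = P(L|R1)·P(R1) + P(L|R2)·P(R2) + P(L|R3)·P(R3) + P(L|R4)·P(R4) + P(L|R5)·P(R5)
      = 0.049·0.11 + 0.014·0.57 + 0.194·0.08 + 0.079·0.06 + 0.043·0.18
      = 0.00539 + 0.00798 + 0.01552 + 0.00474 + 0.00774 = 0.04137

P(L) ≈ 0.0414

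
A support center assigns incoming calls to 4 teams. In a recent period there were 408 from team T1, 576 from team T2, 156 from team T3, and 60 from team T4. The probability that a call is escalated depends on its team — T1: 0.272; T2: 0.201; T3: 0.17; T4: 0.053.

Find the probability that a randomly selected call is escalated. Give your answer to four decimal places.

0.2137

Total: 408 + 576 + 156 + 60 = 1200.
P(T1) = 408/1200 = 0.34. P(T2) = 576/1200 = 0.48. P(T3) = 156/1200 = 0.13. P(T4) = 60/1200 = 0.05.
P(E) = P(E|T1)·P(T1) + P(E|T2)·P(T2) + P(E|T3)·P(T3) + P(E|T4)·P(T4)
      = 0.272·0.34 + 0.201·0.48 + 0.17·0.13 + 0.053·0.05
      = 0.09248 + 0.09648 + 0.0221 + 0.00265 = 0.21371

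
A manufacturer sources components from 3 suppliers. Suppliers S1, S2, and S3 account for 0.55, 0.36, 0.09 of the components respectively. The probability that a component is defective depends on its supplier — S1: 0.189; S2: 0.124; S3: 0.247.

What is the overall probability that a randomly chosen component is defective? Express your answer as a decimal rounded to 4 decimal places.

0.1708

P(D) = P(D|S1)·P(S1) + P(D|S2)·P(S2) + P(D|S3)·P(S3)
      = 0.189·0.55 + 0.124·0.36 + 0.247·0.09
      = 0.10395 + 0.04464 + 0.02223 = 0.17082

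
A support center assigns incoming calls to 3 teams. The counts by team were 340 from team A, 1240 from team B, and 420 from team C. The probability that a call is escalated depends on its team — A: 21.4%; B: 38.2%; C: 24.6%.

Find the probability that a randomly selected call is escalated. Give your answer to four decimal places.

Total: 340 + 1240 + 420 = 2000.
P(A) = 340/2000 = 0.17. P(B) = 1240/2000 = 0.62. P(C) = 420/2000 = 0.21.
By the law of total probability,
P(E) = P(E|A)·P(A) + P(E|B)·P(B) + P(E|C)·P(C)
      = 0.214·0.17 + 0.382·0.62 + 0.246·0.21
      = 0.03638 + 0.23684 + 0.05166 = 0.32488

0.3249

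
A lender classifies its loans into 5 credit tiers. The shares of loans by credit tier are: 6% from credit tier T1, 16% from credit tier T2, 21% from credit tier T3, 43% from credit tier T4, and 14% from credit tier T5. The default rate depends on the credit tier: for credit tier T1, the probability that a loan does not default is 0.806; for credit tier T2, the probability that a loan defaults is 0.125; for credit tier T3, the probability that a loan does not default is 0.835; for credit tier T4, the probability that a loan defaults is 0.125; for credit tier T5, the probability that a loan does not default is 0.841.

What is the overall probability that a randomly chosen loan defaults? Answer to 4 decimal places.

P(D) ≈ 0.1423

P(D|T1) = 1 − 0.806 = 0.194.
P(D|T3) = 1 − 0.835 = 0.165.
P(D|T5) = 1 − 0.841 = 0.159.
P(D) = P(D|T1)·P(T1) + P(D|T2)·P(T2) + P(D|T3)·P(T3) + P(D|T4)·P(T4) + P(D|T5)·P(T5)
      = 0.194·0.06 + 0.125·0.16 + 0.165·0.21 + 0.125·0.43 + 0.159·0.14
      = 0.01164 + 0.02 + 0.03465 + 0.05375 + 0.02226 = 0.1423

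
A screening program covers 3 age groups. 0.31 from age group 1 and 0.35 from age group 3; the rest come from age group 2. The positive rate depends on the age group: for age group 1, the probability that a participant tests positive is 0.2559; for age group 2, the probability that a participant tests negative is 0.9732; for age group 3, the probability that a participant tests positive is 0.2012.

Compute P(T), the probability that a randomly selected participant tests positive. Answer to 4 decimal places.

P(T) ≈ 0.1589

P(2) = 1 − (0.31 + 0.35) = 0.34.
P(T|2) = 1 − 0.9732 = 0.0268.
P(T) = P(T|1)·P(1) + P(T|2)·P(2) + P(T|3)·P(3)
      = 0.2559·0.31 + 0.0268·0.34 + 0.2012·0.35
      = 0.079329 + 0.009112 + 0.07042 = 0.158861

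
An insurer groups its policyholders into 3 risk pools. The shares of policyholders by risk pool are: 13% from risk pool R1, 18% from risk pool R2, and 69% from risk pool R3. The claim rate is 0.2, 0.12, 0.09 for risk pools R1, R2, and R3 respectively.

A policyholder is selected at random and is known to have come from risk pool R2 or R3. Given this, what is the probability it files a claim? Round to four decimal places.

Let S = {R2, R3}.
P(S) = 0.18 + 0.69 = 0.87.
P(C ∩ S) = 0.12·0.18 + 0.09·0.69 = 0.0216 + 0.0621 = 0.0837.
P(C | S) = 0.0837 / 0.87 = 0.096207…

P(C|S) ≈ 0.0962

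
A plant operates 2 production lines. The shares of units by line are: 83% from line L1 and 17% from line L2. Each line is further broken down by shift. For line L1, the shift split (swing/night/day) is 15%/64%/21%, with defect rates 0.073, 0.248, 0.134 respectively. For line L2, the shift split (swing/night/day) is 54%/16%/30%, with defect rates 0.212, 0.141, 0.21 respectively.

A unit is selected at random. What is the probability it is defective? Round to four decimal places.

P(D|L1) = 0.15·0.073 + 0.64·0.248 + 0.21·0.134 = 0.01095 + 0.15872 + 0.02814 = 0.19781
P(D|L2) = 0.54·0.212 + 0.16·0.141 + 0.3·0.21 = 0.11448 + 0.02256 + 0.063 = 0.20004
Then overall,
P(D) = 0.83·0.19781 + 0.17·0.20004
      = 0.1641823 + 0.0340068 = 0.1981891

0.1982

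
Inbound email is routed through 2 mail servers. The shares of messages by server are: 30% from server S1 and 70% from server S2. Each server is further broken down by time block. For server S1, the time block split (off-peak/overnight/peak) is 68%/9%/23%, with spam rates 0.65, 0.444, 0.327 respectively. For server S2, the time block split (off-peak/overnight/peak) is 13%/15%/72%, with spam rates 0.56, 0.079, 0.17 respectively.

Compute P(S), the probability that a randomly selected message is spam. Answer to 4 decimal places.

P(S) ≈ 0.3121

P(S|S1) = 0.68·0.65 + 0.09·0.444 + 0.23·0.327 = 0.442 + 0.03996 + 0.07521 = 0.55717
P(S|S2) = 0.13·0.56 + 0.15·0.079 + 0.72·0.17 = 0.0728 + 0.01185 + 0.1224 = 0.20705
By total probability over the outer partition,
P(S) = 0.3·0.55717 + 0.7·0.20705
      = 0.167151 + 0.144935 = 0.312086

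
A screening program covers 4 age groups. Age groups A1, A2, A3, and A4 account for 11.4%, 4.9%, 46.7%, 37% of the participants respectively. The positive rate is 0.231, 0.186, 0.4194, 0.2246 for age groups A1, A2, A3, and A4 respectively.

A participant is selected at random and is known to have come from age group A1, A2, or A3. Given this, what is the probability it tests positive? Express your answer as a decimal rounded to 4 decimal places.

0.3672

Let S = {A1, A2, A3}.
P(S) = 0.114 + 0.049 + 0.467 = 0.63.
P(T ∩ S) = 0.231·0.114 + 0.186·0.049 + 0.4194·0.467 = 0.026334 + 0.009114 + 0.1958598 = 0.2313078.
P(T | S) = 0.2313078 / 0.63 = 0.367155…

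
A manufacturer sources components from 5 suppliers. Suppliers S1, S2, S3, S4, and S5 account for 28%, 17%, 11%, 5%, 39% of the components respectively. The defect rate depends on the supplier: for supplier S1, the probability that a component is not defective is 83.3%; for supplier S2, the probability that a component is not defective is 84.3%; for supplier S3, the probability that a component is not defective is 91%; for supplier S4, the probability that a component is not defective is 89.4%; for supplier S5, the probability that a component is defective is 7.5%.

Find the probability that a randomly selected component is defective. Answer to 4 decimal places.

P(D|S1) = 1 − 0.833 = 0.167.
P(D|S2) = 1 − 0.843 = 0.157.
P(D|S3) = 1 − 0.91 = 0.09.
P(D|S4) = 1 − 0.894 = 0.106.
P(D) = P(D|S1)·P(S1) + P(D|S2)·P(S2) + P(D|S3)·P(S3) + P(D|S4)·P(S4) + P(D|S5)·P(S5)
      = 0.167·0.28 + 0.157·0.17 + 0.09·0.11 + 0.106·0.05 + 0.075·0.39
      = 0.04676 + 0.02669 + 0.0099 + 0.0053 + 0.02925 = 0.1179

0.1179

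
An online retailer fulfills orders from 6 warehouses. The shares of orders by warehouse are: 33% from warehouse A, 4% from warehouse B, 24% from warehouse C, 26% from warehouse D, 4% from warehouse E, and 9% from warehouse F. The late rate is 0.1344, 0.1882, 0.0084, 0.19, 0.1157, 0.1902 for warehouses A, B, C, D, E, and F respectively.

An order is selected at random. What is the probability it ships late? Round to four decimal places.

Using total probability over the partition,
P(L) = P(L|A)·P(A) + P(L|B)·P(B) + P(L|C)·P(C) + P(L|D)·P(D) + P(L|E)·P(E) + P(L|F)·P(F)
      = 0.1344·0.33 + 0.1882·0.04 + 0.0084·0.24 + 0.19·0.26 + 0.1157·0.04 + 0.1902·0.09
      = 0.044352 + 0.007528 + 0.002016 + 0.0494 + 0.004628 + 0.017118 = 0.125042

0.1250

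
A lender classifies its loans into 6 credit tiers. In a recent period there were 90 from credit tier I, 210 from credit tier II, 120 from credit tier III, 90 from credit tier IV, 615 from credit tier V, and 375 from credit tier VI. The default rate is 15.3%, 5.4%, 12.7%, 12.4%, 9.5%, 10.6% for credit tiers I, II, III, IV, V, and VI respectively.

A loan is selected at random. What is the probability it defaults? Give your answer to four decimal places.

P(D) ≈ 0.0998

Total: 90 + 210 + 120 + 90 + 615 + 375 = 1500.
P(I) = 90/1500 = 0.06. P(II) = 210/1500 = 0.14. P(III) = 120/1500 = 0.08. P(IV) = 90/1500 = 0.06. P(V) = 615/1500 = 0.41. P(VI) = 375/1500 = 0.25.
Using total probability over the partition,
P(D) = P(D|I)·P(I) + P(D|II)·P(II) + P(D|III)·P(III) + P(D|IV)·P(IV) + P(D|V)·P(V) + P(D|VI)·P(VI)
      = 0.153·0.06 + 0.054·0.14 + 0.127·0.08 + 0.124·0.06 + 0.095·0.41 + 0.106·0.25
      = 0.00918 + 0.00756 + 0.01016 + 0.00744 + 0.03895 + 0.0265 = 0.09979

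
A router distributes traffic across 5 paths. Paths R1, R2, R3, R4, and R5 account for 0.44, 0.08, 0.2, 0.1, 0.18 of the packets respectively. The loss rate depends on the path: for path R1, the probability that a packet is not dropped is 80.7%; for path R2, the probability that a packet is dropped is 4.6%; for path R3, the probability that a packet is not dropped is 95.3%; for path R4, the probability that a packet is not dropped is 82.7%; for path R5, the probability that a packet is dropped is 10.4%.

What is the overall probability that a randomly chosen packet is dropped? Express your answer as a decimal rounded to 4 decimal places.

P(L|R1) = 1 − 0.807 = 0.193.
P(L|R3) = 1 − 0.953 = 0.047.
P(L|R4) = 1 − 0.827 = 0.173.
Using total probability over the partition,
P(L) = P(L|R1)·P(R1) + P(L|R2)·P(R2) + P(L|R3)·P(R3) + P(L|R4)·P(R4) + P(L|R5)·P(R5)
      = 0.193·0.44 + 0.046·0.08 + 0.047·0.2 + 0.173·0.1 + 0.104·0.18
      = 0.08492 + 0.00368 + 0.0094 + 0.0173 + 0.01872 = 0.13402

P(L) ≈ 0.1340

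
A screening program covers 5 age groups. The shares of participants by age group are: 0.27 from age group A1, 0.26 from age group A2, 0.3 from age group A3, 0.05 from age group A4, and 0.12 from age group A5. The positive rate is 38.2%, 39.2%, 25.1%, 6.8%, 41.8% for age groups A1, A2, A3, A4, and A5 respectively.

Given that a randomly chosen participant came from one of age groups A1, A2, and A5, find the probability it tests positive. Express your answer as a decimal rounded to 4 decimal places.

Let S = {A1, A2, A5}.
P(S) = 0.27 + 0.26 + 0.12 = 0.65.
P(T ∩ S) = 0.382·0.27 + 0.392·0.26 + 0.418·0.12 = 0.10314 + 0.10192 + 0.05016 = 0.25522.
P(T | S) = 0.25522 / 0.65 = 0.392646…

0.3926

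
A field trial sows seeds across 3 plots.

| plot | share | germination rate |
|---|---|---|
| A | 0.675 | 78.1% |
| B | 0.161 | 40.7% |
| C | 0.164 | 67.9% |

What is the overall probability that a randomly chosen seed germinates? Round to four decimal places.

P(G) = P(G|A)·P(A) + P(G|B)·P(B) + P(G|C)·P(C)
      = 0.781·0.675 + 0.407·0.161 + 0.679·0.164
      = 0.527175 + 0.065527 + 0.111356 = 0.704058

P(G) ≈ 0.7041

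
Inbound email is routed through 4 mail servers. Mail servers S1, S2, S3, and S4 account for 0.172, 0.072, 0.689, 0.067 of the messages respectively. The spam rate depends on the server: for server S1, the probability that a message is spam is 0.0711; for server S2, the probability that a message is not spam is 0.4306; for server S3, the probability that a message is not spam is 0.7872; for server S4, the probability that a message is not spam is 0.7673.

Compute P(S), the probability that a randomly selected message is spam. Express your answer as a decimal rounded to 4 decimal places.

P(S) ≈ 0.2154

P(S|S2) = 1 − 0.4306 = 0.5694.
P(S|S3) = 1 − 0.7872 = 0.2128.
P(S|S4) = 1 − 0.7673 = 0.2327.
Summing over the partition,
P(S) = P(S|S1)·P(S1) + P(S|S2)·P(S2) + P(S|S3)·P(S3) + P(S|S4)·P(S4)
      = 0.0711·0.172 + 0.5694·0.072 + 0.2128·0.689 + 0.2327·0.067
      = 0.0122292 + 0.0409968 + 0.1466192 + 0.0155909 = 0.2154361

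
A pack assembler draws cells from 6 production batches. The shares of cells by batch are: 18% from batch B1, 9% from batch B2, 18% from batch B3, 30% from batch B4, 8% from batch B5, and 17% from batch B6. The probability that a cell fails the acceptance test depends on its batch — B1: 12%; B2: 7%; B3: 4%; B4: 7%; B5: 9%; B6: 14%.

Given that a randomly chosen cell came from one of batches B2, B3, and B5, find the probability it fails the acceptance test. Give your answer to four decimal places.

0.0591

Let S = {B2, B3, B5}.
P(S) = 0.09 + 0.18 + 0.08 = 0.35.
P(F ∩ S) = 0.07·0.09 + 0.04·0.18 + 0.09·0.08 = 0.0063 + 0.0072 + 0.0072 = 0.0207.
P(F | S) = 0.0207 / 0.35 = 0.059143…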